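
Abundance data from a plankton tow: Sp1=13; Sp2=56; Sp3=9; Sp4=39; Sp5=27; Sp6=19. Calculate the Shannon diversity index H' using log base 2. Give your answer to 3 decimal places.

2.336

Total N = 13+56+9+39+27+19 = 163, so the proportions are 0.07975, 0.34356, 0.05521, 0.23926, 0.16564, 0.11656 (working shown to 5 dp, full precision carried).
Each pᵢ log₂ pᵢ term: 0.07975×(-3.64829)=-0.29097, 0.34356×(-1.54137)=-0.52955, 0.05521×(-4.17880)=-0.23073, 0.23926×(-2.06333)=-0.49368, 0.16564×(-2.59384)=-0.42965, 0.11656×(-3.10080)=-0.36144.
Sum = -2.33603, so H' = 2.336.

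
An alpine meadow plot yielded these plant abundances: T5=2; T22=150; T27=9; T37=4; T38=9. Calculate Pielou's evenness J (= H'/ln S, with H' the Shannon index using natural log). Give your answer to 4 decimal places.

Total N = 2+150+9+4+9 = 174, so the proportions are 0.011494, 0.862069, 0.051724, 0.022989, 0.051724 (working shown to 6 dp, full precision carried).
H' = −Σ pᵢ ln pᵢ = −((-0.051332) + (-0.127948) + (-0.153198) + (-0.086730) + (-0.153198)) = 0.572407.
With S = 5 species, ln S = 1.609438, so J = 0.572407/1.609438 = 0.355656, i.e. 0.3557 to 4 decimal places.

0.3557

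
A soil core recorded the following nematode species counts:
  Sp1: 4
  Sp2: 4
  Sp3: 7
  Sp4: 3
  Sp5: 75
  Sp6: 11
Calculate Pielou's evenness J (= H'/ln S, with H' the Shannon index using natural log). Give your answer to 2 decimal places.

0.56

Total N = 4+4+7+3+75+11 = 104, so the proportions are 0.0385, 0.0385, 0.0673, 0.0288, 0.7212, 0.1058 (working shown to 4 dp, full precision carried).
H' = −Σ pᵢ ln pᵢ = −((-0.1253) + (-0.1253) + (-0.1816) + (-0.1023) + (-0.2357) + (-0.2376)) = 1.0079.
With S = 6 species, ln S = 1.7918, so J = 1.0079/1.7918 = 0.5625, i.e. 0.56 to 2 decimal places.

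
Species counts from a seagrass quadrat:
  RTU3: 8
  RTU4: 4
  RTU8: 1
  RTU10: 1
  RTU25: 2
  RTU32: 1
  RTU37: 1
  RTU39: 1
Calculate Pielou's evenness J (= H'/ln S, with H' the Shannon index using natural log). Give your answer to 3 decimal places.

0.819

Total N = 8+4+1+1+2+1+1+1 = 19, so the proportions are 0.42105, 0.21053, 0.05263, 0.05263, 0.10526, 0.05263, 0.05263, 0.05263 (working shown to 5 dp, full precision carried).
H' = −Σ pᵢ ln pᵢ = −((-0.36421) + (-0.32803) + (-0.15497) + (-0.15497) + (-0.23698) + (-0.15497) + (-0.15497) + (-0.15497)) = 1.70407.
With S = 8 species, ln S = 2.07944, so J = 1.70407/2.07944 = 0.81948, i.e. 0.819 to 3 decimal places.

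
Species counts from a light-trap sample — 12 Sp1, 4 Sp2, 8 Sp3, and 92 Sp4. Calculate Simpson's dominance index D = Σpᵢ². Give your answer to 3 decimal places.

Total N = 12+4+8+92 = 116, so the proportions are 0.10345, 0.03448, 0.06897, 0.7931 (working shown to 5 dp, full precision carried).
D = 0.10345² + 0.03448² + 0.06897² + 0.7931² = 0.01070 + 0.00119 + 0.00476 + 0.62901 = 0.64566.
To 3 decimal places, D = 0.646.

0.646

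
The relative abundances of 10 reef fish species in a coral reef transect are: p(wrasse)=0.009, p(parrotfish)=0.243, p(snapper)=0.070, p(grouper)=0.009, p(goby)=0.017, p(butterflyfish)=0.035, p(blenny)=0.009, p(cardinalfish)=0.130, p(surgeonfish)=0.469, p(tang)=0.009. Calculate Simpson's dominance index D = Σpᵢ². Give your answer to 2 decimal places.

0.30

D = 0.009² + 0.243² + 0.07² + 0.009² + 0.017² + 0.035² + 0.009² + 0.13² + 0.469² + 0.009² = 0.0001 + 0.0590 + 0.0049 + 0.0001 + 0.0003 + 0.0012 + 0.0001 + 0.0169 + 0.2200 + 0.0001 = 0.3026 (working shown to 4 dp, full precision carried).
To 2 decimal places, D = 0.30.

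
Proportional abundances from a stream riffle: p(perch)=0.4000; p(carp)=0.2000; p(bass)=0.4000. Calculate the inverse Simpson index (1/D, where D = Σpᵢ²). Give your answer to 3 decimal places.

D = 0.4² + 0.2² + 0.4² = 0.160000 + 0.040000 + 0.160000 = 0.360000 (working shown to 6 dp, full precision carried).
So 1/D = 2.77778, i.e. 2.778 to 3 decimal places.

2.778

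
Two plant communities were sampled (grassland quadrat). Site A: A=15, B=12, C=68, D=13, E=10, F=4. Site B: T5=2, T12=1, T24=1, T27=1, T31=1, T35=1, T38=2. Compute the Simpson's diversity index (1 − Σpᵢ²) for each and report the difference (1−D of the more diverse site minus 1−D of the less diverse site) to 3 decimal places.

0.194

Site A: N=122, proportions 0.12295, 0.09836, 0.55738, 0.10656, 0.08197, 0.03279, giving 1−D = 0.64539 (working shown to 5 dp, full precision carried).
Site B: N=9, proportions 0.22222, 0.11111, 0.11111, 0.11111, 0.11111, 0.11111, 0.22222, giving 1−D = 0.83951.
Difference = |0.64539 − 0.83951| = 0.19412, i.e. 0.194 to 3 decimal places.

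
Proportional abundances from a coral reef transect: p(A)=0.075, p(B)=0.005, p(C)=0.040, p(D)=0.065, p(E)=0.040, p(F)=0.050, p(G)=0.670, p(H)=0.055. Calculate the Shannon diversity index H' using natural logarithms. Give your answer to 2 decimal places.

1.23

Each pᵢ ln pᵢ term (working shown to 4 dp, full precision carried): 0.075×(-2.5903)=-0.1943, 0.005×(-5.2983)=-0.0265, 0.04×(-3.2189)=-0.1288, 0.065×(-2.7334)=-0.1777, 0.04×(-3.2189)=-0.1288, 0.05×(-2.9957)=-0.1498, 0.67×(-0.4005)=-0.2683, 0.055×(-2.9004)=-0.1595.
Sum = -1.2336, so H' = 1.23.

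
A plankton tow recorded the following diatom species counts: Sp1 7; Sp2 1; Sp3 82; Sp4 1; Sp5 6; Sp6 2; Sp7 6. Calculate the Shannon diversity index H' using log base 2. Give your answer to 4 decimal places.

Total N = 7+1+82+1+6+2+6 = 105, so the proportions are 0.066667, 0.009524, 0.780952, 0.009524, 0.057143, 0.019048, 0.057143 (working shown to 6 dp, full precision carried).
Each pᵢ log₂ pᵢ term: 0.066667×(-3.906891)=-0.260459, 0.009524×(-6.714246)=-0.063945, 0.780952×(-0.356694)=-0.278561, 0.009524×(-6.714246)=-0.063945, 0.057143×(-4.129283)=-0.235959, 0.019048×(-5.714246)=-0.108843, 0.057143×(-4.129283)=-0.235959.
Sum = -1.247671, so H' = 1.2477.

1.2477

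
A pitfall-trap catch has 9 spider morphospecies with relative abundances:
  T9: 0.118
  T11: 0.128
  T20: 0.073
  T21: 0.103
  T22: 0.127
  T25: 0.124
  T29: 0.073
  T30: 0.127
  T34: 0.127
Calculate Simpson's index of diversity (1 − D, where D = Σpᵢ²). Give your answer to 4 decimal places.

0.8847

D = 0.118² + 0.128² + 0.073² + 0.103² + 0.127² + 0.124² + 0.073² + 0.127² + 0.127² = 0.013924 + 0.016384 + 0.005329 + 0.010609 + 0.016129 + 0.015376 + 0.005329 + 0.016129 + 0.016129 = 0.115338 (working shown to 6 dp, full precision carried).
So 1 − D = 0.884662, i.e. 0.8847 to 4 decimal places.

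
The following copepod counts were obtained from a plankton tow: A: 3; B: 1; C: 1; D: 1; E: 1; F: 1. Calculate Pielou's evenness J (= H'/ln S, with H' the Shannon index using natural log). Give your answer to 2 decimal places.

Total N = 3+1+1+1+1+1 = 8, so the proportions are 0.375, 0.125, 0.125, 0.125, 0.125, 0.125 (working shown to 4 dp, full precision carried).
H' = −Σ pᵢ ln pᵢ = −((-0.3678) + (-0.2599) + (-0.2599) + (-0.2599) + (-0.2599) + (-0.2599)) = 1.6675.
With S = 6 species, ln S = 1.7918, so J = 1.6675/1.7918 = 0.9306, i.e. 0.93 to 2 decimal places.

0.93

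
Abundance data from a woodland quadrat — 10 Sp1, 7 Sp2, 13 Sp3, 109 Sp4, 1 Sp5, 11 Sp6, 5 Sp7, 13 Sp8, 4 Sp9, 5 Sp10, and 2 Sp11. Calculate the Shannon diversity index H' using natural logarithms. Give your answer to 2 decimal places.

1.50

Total N = 10+7+13+109+1+11+5+13+4+5+2 = 180, so the proportions are 0.0556, 0.0389, 0.0722, 0.6056, 0.0056, 0.0611, 0.0278, 0.0722, 0.0222, 0.0278, 0.0111 (working shown to 4 dp, full precision carried).
Each pᵢ ln pᵢ term: 0.0556×(-2.8904)=-0.1606, 0.0389×(-3.2470)=-0.1263, 0.0722×(-2.6280)=-0.1898, 0.6056×(-0.5016)=-0.3038, 0.0056×(-5.1930)=-0.0288, 0.0611×(-2.7951)=-0.1708, 0.0278×(-3.5835)=-0.0995, 0.0722×(-2.6280)=-0.1898, 0.0222×(-3.8067)=-0.0846, 0.0278×(-3.5835)=-0.0995, 0.0111×(-4.4998)=-0.0500.
Sum = -1.5035, so H' = 1.50.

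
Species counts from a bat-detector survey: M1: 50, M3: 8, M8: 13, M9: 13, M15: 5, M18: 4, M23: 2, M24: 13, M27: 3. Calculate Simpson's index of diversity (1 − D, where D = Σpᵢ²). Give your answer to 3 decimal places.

Total N = 50+8+13+13+5+4+2+13+3 = 111, so the proportions are 0.45045, 0.07207, 0.11712, 0.11712, 0.04505, 0.03604, 0.01802, 0.11712, 0.02703 (working shown to 5 dp, full precision carried).
D = 0.45045² + 0.07207² + 0.11712² + 0.11712² + 0.04505² + 0.03604² + 0.01802² + 0.11712² + 0.02703² = 0.20291 + 0.00519 + 0.01372 + 0.01372 + 0.00203 + 0.00130 + 0.00032 + 0.01372 + 0.00073 = 0.25363.
So 1 − D = 0.74637, i.e. 0.746 to 3 decimal places.

0.746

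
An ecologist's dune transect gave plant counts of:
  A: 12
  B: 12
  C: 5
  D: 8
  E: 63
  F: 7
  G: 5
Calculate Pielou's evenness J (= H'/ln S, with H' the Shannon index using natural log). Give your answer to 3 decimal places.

Total N = 12+12+5+8+63+7+5 = 112, so the proportions are 0.10714, 0.10714, 0.04464, 0.07143, 0.5625, 0.0625, 0.04464 (working shown to 5 dp, full precision carried).
H' = −Σ pᵢ ln pᵢ = −((-0.23931) + (-0.23931) + (-0.13880) + (-0.18850) + (-0.32364) + (-0.17329) + (-0.13880)) = 1.44165.
With S = 7 species, ln S = 1.94591, so J = 1.44165/1.94591 = 0.74086, i.e. 0.741 to 3 decimal places.

0.741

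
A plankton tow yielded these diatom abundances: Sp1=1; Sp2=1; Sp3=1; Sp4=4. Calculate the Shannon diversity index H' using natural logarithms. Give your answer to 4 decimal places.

Total N = 1+1+1+4 = 7, so the proportions are 0.142857, 0.142857, 0.142857, 0.571429 (working shown to 6 dp, full precision carried).
Each pᵢ ln pᵢ term: 0.142857×(-1.945910)=-0.277987, 0.142857×(-1.945910)=-0.277987, 0.142857×(-1.945910)=-0.277987, 0.571429×(-0.559616)=-0.319780.
Sum = -1.153742, so H' = 1.1537.

1.1537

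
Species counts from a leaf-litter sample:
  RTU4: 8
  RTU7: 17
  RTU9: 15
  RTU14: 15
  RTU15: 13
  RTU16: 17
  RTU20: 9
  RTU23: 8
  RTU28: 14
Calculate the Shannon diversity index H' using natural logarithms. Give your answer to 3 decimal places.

Total N = 8+17+15+15+13+17+9+8+14 = 116, so the proportions are 0.06897, 0.14655, 0.12931, 0.12931, 0.11207, 0.14655, 0.07759, 0.06897, 0.12069 (working shown to 5 dp, full precision carried).
Each pᵢ ln pᵢ term: 0.06897×(-2.67415)=-0.18442, 0.14655×(-1.92038)=-0.28143, 0.12931×(-2.04554)=-0.26451, 0.12931×(-2.04554)=-0.26451, 0.11207×(-2.18864)=-0.24528, 0.14655×(-1.92038)=-0.28143, 0.07759×(-2.55637)=-0.19834, 0.06897×(-2.67415)=-0.18442, 0.12069×(-2.11453)=-0.25520.
Sum = -2.15956, so H' = 2.160.

2.160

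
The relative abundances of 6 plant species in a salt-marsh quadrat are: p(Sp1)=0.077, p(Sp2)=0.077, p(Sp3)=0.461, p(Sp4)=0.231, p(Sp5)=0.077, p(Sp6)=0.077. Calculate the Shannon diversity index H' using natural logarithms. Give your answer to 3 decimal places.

1.485

Each pᵢ ln pᵢ term (working shown to 5 dp, full precision carried): 0.077×(-2.56395)=-0.19742, 0.077×(-2.56395)=-0.19742, 0.461×(-0.77436)=-0.35698, 0.231×(-1.46534)=-0.33849, 0.077×(-2.56395)=-0.19742, 0.077×(-2.56395)=-0.19742.
Sum = -1.48517, so H' = 1.485.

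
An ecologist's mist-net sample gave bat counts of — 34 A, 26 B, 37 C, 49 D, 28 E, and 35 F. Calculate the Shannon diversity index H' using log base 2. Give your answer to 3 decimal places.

Total N = 34+26+37+49+28+35 = 209, so the proportions are 0.16268, 0.1244, 0.17703, 0.23445, 0.13397, 0.16746 (working shown to 5 dp, full precision carried).
Each pᵢ log₂ pᵢ term: 0.16268×(-2.61990)=-0.42620, 0.1244×(-3.00692)=-0.37407, 0.17703×(-2.49791)=-0.44221, 0.23445×(-2.09265)=-0.49062, 0.13397×(-2.90000)=-0.38852, 0.16746×(-2.57808)=-0.43174.
Sum = -2.55336, so H' = 2.553.

2.553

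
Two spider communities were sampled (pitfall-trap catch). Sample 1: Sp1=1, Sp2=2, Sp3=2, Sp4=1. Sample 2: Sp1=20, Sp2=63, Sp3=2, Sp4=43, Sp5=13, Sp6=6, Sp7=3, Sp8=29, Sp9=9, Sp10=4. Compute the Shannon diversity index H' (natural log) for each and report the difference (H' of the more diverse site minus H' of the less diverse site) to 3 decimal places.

0.519

Sample 1: N=6, proportions 0.16667, 0.33333, 0.33333, 0.16667, giving H' = 1.32966 (working shown to 5 dp, full precision carried).
Sample 2: N=192, proportions 0.10417, 0.32812, 0.01042, 0.22396, 0.06771, 0.03125, 0.01562, 0.15104, 0.04688, 0.02083, giving H' = 1.84910.
Difference = |1.32966 − 1.84910| = 0.51944, i.e. 0.519 to 3 decimal places.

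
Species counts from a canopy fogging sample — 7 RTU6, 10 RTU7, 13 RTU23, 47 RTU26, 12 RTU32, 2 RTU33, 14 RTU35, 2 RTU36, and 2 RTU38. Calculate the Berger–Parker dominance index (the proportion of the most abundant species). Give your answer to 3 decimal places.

0.431

Total N = 7+10+13+47+12+2+14+2+2 = 109, so the proportions are 0.06422, 0.09174, 0.11927, 0.43119, 0.11009, 0.01835, 0.12844, 0.01835, 0.01835 (working shown to 5 dp, full precision carried).
The largest proportion is 0.43119, i.e. d = 0.431 to 3 decimal places.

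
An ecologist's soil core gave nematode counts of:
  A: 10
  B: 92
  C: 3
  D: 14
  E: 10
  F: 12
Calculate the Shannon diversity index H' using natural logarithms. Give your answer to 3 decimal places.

1.175

Total N = 10+92+3+14+10+12 = 141, so the proportions are 0.07092, 0.65248, 0.02128, 0.09929, 0.07092, 0.08511 (working shown to 5 dp, full precision carried).
Each pᵢ ln pᵢ term: 0.07092×(-2.64617)=-0.18767, 0.65248×(-0.42697)=-0.27859, 0.02128×(-3.85015)=-0.08192, 0.09929×(-2.30970)=-0.22933, 0.07092×(-2.64617)=-0.18767, 0.08511×(-2.46385)=-0.20969.
Sum = -1.17487, so H' = 1.175.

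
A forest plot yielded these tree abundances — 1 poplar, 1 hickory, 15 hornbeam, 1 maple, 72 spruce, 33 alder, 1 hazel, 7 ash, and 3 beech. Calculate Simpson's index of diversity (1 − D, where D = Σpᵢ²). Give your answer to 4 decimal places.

0.6347

Total N = 1+1+15+1+72+33+1+7+3 = 134, so the proportions are 0.007463, 0.007463, 0.11194, 0.007463, 0.537313, 0.246269, 0.007463, 0.052239, 0.022388 (working shown to 6 dp, full precision carried).
D = 0.007463² + 0.007463² + 0.11194² + 0.007463² + 0.537313² + 0.246269² + 0.007463² + 0.052239² + 0.022388² = 0.000056 + 0.000056 + 0.012531 + 0.000056 + 0.288706 + 0.060648 + 0.000056 + 0.002729 + 0.000501 = 0.365337.
So 1 − D = 0.634663, i.e. 0.6347 to 4 decimal places.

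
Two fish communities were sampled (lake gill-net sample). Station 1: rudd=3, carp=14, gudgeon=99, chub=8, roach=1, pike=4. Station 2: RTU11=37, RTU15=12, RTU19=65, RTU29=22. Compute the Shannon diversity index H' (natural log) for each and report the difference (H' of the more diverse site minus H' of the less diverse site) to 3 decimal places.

0.366

Station 1: N=129, proportions 0.02326, 0.10853, 0.76744, 0.06202, 0.00775, 0.03101, giving H' = 0.84942 (working shown to 5 dp, full precision carried).
Station 2: N=136, proportions 0.27206, 0.08824, 0.47794, 0.16176, giving H' = 1.21588.
Difference = |0.84942 − 1.21588| = 0.36646, i.e. 0.366 to 3 decimal places.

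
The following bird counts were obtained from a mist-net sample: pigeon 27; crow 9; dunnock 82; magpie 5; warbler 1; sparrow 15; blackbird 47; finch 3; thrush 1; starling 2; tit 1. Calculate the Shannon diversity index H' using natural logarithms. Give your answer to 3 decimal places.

1.613

Total N = 27+9+82+5+1+15+47+3+1+2+1 = 193, so the proportions are 0.1399, 0.04663, 0.42487, 0.02591, 0.00518, 0.07772, 0.24352, 0.01554, 0.00518, 0.01036, 0.00518 (working shown to 5 dp, full precision carried).
Each pᵢ ln pᵢ term: 0.1399×(-1.96685)=-0.27516, 0.04663×(-3.06547)=-0.14295, 0.42487×(-0.85597)=-0.36368, 0.02591×(-3.65325)=-0.09464, 0.00518×(-5.26269)=-0.02727, 0.07772×(-2.55464)=-0.19855, 0.24352×(-1.41254)=-0.34399, 0.01554×(-4.16408)=-0.06473, 0.00518×(-5.26269)=-0.02727, 0.01036×(-4.56954)=-0.04735, 0.00518×(-5.26269)=-0.02727.
Sum = -1.61284, so H' = 1.613.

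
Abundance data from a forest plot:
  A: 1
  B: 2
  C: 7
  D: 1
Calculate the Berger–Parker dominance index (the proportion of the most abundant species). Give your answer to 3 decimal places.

0.636

Total N = 1+2+7+1 = 11, so the proportions are 0.09091, 0.18182, 0.63636, 0.09091 (working shown to 5 dp, full precision carried).
The largest proportion is 0.63636, i.e. d = 0.636 to 3 decimal places.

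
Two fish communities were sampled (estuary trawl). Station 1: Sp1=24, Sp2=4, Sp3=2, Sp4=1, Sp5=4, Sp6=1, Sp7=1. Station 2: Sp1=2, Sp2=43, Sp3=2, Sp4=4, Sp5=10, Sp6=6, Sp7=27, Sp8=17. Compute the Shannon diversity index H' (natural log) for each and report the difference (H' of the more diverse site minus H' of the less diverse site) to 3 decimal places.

0.425

Station 1: N=37, proportions 0.64865, 0.10811, 0.05405, 0.02703, 0.10811, 0.02703, 0.02703, giving H' = 1.21227 (working shown to 5 dp, full precision carried).
Station 2: N=111, proportions 0.01802, 0.38739, 0.01802, 0.03604, 0.09009, 0.05405, 0.24324, 0.15315, giving H' = 1.63766.
Difference = |1.21227 − 1.63766| = 0.42539, i.e. 0.425 to 3 decimal places.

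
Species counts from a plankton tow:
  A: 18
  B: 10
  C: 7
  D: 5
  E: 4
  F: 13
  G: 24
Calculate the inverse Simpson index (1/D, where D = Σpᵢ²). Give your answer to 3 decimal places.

Total N = 18+10+7+5+4+13+24 = 81, so the proportions are 0.2222222, 0.1234568, 0.0864198, 0.0617284, 0.0493827, 0.1604938, 0.2962963 (working shown to 7 dp, full precision carried).
D = 0.2222222² + 0.1234568² + 0.0864198² + 0.0617284² + 0.0493827² + 0.1604938² + 0.2962963² = 0.0493827 + 0.0152416 + 0.0074684 + 0.0038104 + 0.0024387 + 0.0257583 + 0.0877915 = 0.1918915.
So 1/D = 5.21128, i.e. 5.211 to 3 decimal places.

5.211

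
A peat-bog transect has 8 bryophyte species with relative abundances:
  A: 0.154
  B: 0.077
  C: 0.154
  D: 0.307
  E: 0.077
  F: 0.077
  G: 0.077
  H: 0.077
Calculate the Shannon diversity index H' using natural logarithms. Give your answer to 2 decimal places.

Each pᵢ ln pᵢ term (working shown to 4 dp, full precision carried): 0.154×(-1.8708)=-0.2881, 0.077×(-2.5639)=-0.1974, 0.154×(-1.8708)=-0.2881, 0.307×(-1.1809)=-0.3625, 0.077×(-2.5639)=-0.1974, 0.077×(-2.5639)=-0.1974, 0.077×(-2.5639)=-0.1974, 0.077×(-2.5639)=-0.1974.
Sum = -1.9259, so H' = 1.93.

1.93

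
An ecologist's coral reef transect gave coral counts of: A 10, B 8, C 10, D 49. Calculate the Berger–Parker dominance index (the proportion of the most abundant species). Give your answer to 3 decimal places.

0.636

Total N = 10+8+10+49 = 77, so the proportions are 0.12987, 0.1039, 0.12987, 0.63636 (working shown to 5 dp, full precision carried).
The largest proportion is 0.63636, i.e. d = 0.636 to 3 decimal places.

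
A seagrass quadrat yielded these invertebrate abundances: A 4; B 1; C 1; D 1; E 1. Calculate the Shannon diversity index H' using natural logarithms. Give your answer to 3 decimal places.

1.386

Total N = 4+1+1+1+1 = 8, so the proportions are 0.5, 0.125, 0.125, 0.125, 0.125 (working shown to 5 dp, full precision carried).
Each pᵢ ln pᵢ term: 0.5×(-0.69315)=-0.34657, 0.125×(-2.07944)=-0.25993, 0.125×(-2.07944)=-0.25993, 0.125×(-2.07944)=-0.25993, 0.125×(-2.07944)=-0.25993.
Sum = -1.38629, so H' = 1.386.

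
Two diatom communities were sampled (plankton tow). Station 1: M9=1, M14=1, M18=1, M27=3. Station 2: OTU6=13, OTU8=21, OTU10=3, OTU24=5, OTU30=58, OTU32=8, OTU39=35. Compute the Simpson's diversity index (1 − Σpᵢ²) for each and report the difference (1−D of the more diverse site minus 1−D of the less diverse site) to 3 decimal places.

Station 1: N=6, proportions 0.16667, 0.16667, 0.16667, 0.5, giving 1−D = 0.66667 (working shown to 5 dp, full precision carried).
Station 2: N=143, proportions 0.09091, 0.14685, 0.02098, 0.03497, 0.40559, 0.05594, 0.24476, giving 1−D = 0.74097.
Difference = |0.66667 − 0.74097| = 0.07430, i.e. 0.074 to 3 decimal places.

0.074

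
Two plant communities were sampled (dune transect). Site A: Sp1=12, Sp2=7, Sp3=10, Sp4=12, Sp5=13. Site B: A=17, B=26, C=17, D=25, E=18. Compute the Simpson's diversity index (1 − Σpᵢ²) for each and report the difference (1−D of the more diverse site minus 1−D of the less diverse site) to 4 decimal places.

Site A: N=54, proportions 0.222222, 0.12963, 0.185185, 0.222222, 0.240741, giving 1−D = 0.792181 (working shown to 6 dp, full precision carried).
Site B: N=103, proportions 0.165049, 0.252427, 0.165049, 0.242718, 0.174757, giving 1−D = 0.792346.
Difference = |0.792181 − 0.792346| = 0.000165, i.e. 0.0002 to 4 decimal places.

0.0002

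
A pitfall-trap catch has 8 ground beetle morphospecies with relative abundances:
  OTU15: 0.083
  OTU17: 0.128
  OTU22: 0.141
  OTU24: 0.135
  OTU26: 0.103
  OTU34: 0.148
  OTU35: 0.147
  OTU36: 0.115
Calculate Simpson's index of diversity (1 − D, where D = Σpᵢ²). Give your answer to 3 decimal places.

D = 0.083² + 0.128² + 0.141² + 0.135² + 0.103² + 0.148² + 0.147² + 0.115² = 0.00689 + 0.01638 + 0.01988 + 0.01823 + 0.01061 + 0.02190 + 0.02161 + 0.01323 = 0.12873 (working shown to 5 dp, full precision carried).
So 1 − D = 0.87127, i.e. 0.871 to 3 decimal places.

0.871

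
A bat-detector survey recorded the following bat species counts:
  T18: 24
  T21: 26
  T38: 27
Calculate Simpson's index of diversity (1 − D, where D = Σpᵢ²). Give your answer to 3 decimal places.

0.666

Total N = 24+26+27 = 77, so the proportions are 0.31169, 0.33766, 0.35065 (working shown to 5 dp, full precision carried).
D = 0.31169² + 0.33766² + 0.35065² = 0.09715 + 0.11402 + 0.12295 = 0.33412.
So 1 − D = 0.66588, i.e. 0.666 to 3 decimal places.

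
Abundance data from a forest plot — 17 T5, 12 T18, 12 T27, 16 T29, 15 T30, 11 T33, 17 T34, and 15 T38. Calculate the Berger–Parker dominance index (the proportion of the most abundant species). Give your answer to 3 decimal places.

Total N = 17+12+12+16+15+11+17+15 = 115, so the proportions are 0.14783, 0.10435, 0.10435, 0.13913, 0.13043, 0.09565, 0.14783, 0.13043 (working shown to 5 dp, full precision carried).
The largest proportion is 0.14783, i.e. d = 0.148 to 3 decimal places.

0.148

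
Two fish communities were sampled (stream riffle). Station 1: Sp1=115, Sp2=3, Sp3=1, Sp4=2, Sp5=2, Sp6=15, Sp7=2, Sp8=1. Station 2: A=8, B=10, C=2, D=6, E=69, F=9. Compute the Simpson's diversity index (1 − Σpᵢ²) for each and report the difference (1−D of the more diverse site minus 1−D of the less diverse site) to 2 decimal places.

Station 1: N=141, proportions 0.8156, 0.0213, 0.0071, 0.0142, 0.0142, 0.1064, 0.0142, 0.0071, giving 1−D = 0.3223 (working shown to 4 dp, full precision carried).
Station 2: N=104, proportions 0.0769, 0.0962, 0.0192, 0.0577, 0.6635, 0.0865, giving 1−D = 0.5335.
Difference = |0.3223 − 0.5335| = 0.2112, i.e. 0.21 to 2 decimal places.

0.21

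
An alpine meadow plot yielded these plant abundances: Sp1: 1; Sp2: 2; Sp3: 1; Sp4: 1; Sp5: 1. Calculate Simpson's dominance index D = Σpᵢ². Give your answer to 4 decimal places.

Total N = 1+2+1+1+1 = 6, so the proportions are 0.166667, 0.333333, 0.166667, 0.166667, 0.166667 (working shown to 6 dp, full precision carried).
D = 0.166667² + 0.333333² + 0.166667² + 0.166667² + 0.166667² = 0.027778 + 0.111111 + 0.027778 + 0.027778 + 0.027778 = 0.222222.
To 4 decimal places, D = 0.2222.

0.2222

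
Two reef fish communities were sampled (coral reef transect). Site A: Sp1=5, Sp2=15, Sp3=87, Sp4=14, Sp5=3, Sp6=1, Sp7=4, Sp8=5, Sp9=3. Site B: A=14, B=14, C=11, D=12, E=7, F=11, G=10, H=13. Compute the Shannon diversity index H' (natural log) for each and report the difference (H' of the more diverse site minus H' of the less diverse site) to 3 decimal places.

0.749

Site A: N=137, proportions 0.0365, 0.10949, 0.63504, 0.10219, 0.0219, 0.0073, 0.0292, 0.0365, 0.0219, giving H' = 1.31171 (working shown to 5 dp, full precision carried).
Site B: N=92, proportions 0.15217, 0.15217, 0.11957, 0.13043, 0.07609, 0.11957, 0.1087, 0.1413, giving H' = 2.06029.
Difference = |1.31171 − 2.06029| = 0.74858, i.e. 0.749 to 3 decimal places.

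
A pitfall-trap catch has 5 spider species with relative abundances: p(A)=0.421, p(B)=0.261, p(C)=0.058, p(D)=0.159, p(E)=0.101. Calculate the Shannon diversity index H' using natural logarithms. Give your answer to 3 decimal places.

1.404

Each pᵢ ln pᵢ term (working shown to 5 dp, full precision carried): 0.421×(-0.86512)=-0.36422, 0.261×(-1.34323)=-0.35058, 0.058×(-2.84731)=-0.16514, 0.159×(-1.83885)=-0.29238, 0.101×(-2.29263)=-0.23156.
Sum = -1.40388, so H' = 1.404.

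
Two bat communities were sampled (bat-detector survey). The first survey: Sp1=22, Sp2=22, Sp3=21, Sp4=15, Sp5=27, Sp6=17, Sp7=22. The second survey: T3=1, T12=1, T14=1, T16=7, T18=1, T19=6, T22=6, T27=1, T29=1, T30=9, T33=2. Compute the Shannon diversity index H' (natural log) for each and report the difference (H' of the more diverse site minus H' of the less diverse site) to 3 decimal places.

The first survey: N=146, proportions 0.15068, 0.15068, 0.14384, 0.10274, 0.18493, 0.11644, 0.15068, giving H' = 1.93075 (working shown to 5 dp, full precision carried).
The second survey: N=36, proportions 0.02778, 0.02778, 0.02778, 0.19444, 0.02778, 0.16667, 0.16667, 0.02778, 0.02778, 0.25, 0.05556, giving H' = 2.02008.
Difference = |1.93075 − 2.02008| = 0.08933, i.e. 0.089 to 3 decimal places.

0.089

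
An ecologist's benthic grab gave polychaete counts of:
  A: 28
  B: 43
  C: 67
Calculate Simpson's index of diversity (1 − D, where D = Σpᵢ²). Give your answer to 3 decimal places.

Total N = 28+43+67 = 138, so the proportions are 0.2029, 0.31159, 0.48551 (working shown to 5 dp, full precision carried).
D = 0.2029² + 0.31159² + 0.48551² = 0.04117 + 0.09709 + 0.23572 = 0.37398.
So 1 − D = 0.62602, i.e. 0.626 to 3 decimal places.

0.626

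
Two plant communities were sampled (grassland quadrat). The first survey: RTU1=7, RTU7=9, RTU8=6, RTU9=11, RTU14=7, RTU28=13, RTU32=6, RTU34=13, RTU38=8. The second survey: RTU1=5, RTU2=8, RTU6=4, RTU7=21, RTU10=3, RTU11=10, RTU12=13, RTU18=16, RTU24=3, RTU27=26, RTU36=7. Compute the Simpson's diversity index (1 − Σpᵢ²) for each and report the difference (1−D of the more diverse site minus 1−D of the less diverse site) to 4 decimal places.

0.0139

The first survey: N=80, proportions 0.0875, 0.1125, 0.075, 0.1375, 0.0875, 0.1625, 0.075, 0.1625, 0.1, giving 1−D = 0.879062 (working shown to 6 dp, full precision carried).
The second survey: N=116, proportions 0.043103, 0.068966, 0.034483, 0.181034, 0.025862, 0.086207, 0.112069, 0.137931, 0.025862, 0.224138, 0.060345, giving 1−D = 0.865190.
Difference = |0.879062 − 0.865190| = 0.013872, i.e. 0.0139 to 4 decimal places.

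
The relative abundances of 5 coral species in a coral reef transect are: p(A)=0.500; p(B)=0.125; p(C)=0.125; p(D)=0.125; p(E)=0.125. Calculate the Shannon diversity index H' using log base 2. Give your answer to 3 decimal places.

2.000

Each pᵢ log₂ pᵢ term (working shown to 5 dp, full precision carried): 0.5×(-1.00000)=-0.50000, 0.125×(-3.00000)=-0.37500, 0.125×(-3.00000)=-0.37500, 0.125×(-3.00000)=-0.37500, 0.125×(-3.00000)=-0.37500.
Sum = -2.00000, so H' = 2.000.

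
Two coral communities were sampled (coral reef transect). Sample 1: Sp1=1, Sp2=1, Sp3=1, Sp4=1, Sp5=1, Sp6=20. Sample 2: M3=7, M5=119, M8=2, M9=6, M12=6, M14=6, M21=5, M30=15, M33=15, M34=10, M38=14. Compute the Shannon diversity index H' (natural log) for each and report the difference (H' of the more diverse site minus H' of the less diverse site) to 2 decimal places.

0.77

Sample 1: N=25, proportions 0.04, 0.04, 0.04, 0.04, 0.04, 0.8, giving H' = 0.82229 (working shown to 5 dp, full precision carried).
Sample 2: N=205, proportions 0.03415, 0.58049, 0.00976, 0.02927, 0.02927, 0.02927, 0.02439, 0.07317, 0.07317, 0.04878, 0.06829, giving H' = 1.59015.
Difference = |0.82229 − 1.59015| = 0.76786, i.e. 0.77 to 2 decimal places.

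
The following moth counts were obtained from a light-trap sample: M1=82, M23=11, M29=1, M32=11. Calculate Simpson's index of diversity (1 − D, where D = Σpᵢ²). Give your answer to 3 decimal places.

0.368

Total N = 82+11+1+11 = 105, so the proportions are 0.78095, 0.10476, 0.00952, 0.10476 (working shown to 5 dp, full precision carried).
D = 0.78095² + 0.10476² + 0.00952² + 0.10476² = 0.60989 + 0.01098 + 0.00009 + 0.01098 = 0.63193.
So 1 − D = 0.36807, i.e. 0.368 to 3 decimal places.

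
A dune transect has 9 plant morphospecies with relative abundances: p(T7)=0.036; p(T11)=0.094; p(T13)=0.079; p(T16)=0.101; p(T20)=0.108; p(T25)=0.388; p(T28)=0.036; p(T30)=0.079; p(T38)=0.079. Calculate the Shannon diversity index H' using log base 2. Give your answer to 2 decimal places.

2.74

Each pᵢ log₂ pᵢ term (working shown to 4 dp, full precision carried): 0.036×(-4.7959)=-0.1727, 0.094×(-3.4112)=-0.3207, 0.079×(-3.6620)=-0.2893, 0.101×(-3.3076)=-0.3341, 0.108×(-3.2109)=-0.3468, 0.388×(-1.3659)=-0.5300, 0.036×(-4.7959)=-0.1727, 0.079×(-3.6620)=-0.2893, 0.079×(-3.6620)=-0.2893.
Sum = -2.7446, so H' = 2.74.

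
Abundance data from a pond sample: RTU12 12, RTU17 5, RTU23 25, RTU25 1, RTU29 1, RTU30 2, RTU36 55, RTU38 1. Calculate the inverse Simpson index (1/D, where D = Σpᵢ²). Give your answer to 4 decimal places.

Total N = 12+5+25+1+1+2+55+1 = 102, so the proportions are 0.1176471, 0.0490196, 0.245098, 0.0098039, 0.0098039, 0.0196078, 0.5392157, 0.0098039 (working shown to 7 dp, full precision carried).
D = 0.1176471² + 0.0490196² + 0.245098² + 0.0098039² + 0.0098039² + 0.0196078² + 0.5392157² + 0.0098039² = 0.0138408 + 0.0024029 + 0.0600730 + 0.0000961 + 0.0000961 + 0.0003845 + 0.2907536 + 0.0000961 = 0.3677432.
So 1/D = 2.719289, i.e. 2.7193 to 4 decimal places.

2.7193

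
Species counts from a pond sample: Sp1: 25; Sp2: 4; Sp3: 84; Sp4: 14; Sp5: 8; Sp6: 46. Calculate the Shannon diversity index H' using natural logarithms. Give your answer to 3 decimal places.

Total N = 25+4+84+14+8+46 = 181, so the proportions are 0.13812, 0.0221, 0.46409, 0.07735, 0.0442, 0.25414 (working shown to 5 dp, full precision carried).
Each pᵢ ln pᵢ term: 0.13812×(-1.97962)=-0.27343, 0.0221×(-3.81220)=-0.08425, 0.46409×(-0.76768)=-0.35627, 0.07735×(-2.55944)=-0.19797, 0.0442×(-3.11906)=-0.13786, 0.25414×(-1.36986)=-0.34814.
Sum = -1.39791, so H' = 1.398.

1.398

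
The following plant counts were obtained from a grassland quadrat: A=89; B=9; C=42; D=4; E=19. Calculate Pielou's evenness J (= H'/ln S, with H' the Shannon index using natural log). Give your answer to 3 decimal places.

Total N = 89+9+42+4+19 = 163, so the proportions are 0.54601, 0.05521, 0.25767, 0.02454, 0.11656 (working shown to 5 dp, full precision carried).
H' = −Σ pᵢ ln pᵢ = −((-0.33040) + (-0.15993) + (-0.34942) + (-0.09098) + (-0.25053)) = 1.18126.
With S = 5 species, ln S = 1.60944, so J = 1.18126/1.60944 = 0.73396, i.e. 0.734 to 3 decimal places.

0.734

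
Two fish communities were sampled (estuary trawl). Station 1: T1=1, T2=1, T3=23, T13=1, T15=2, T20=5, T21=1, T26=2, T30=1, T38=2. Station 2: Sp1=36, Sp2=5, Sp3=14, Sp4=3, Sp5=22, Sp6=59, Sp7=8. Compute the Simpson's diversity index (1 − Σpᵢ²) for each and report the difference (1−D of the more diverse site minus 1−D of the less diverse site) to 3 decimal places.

Station 1: N=39, proportions 0.02564, 0.02564, 0.58974, 0.02564, 0.05128, 0.12821, 0.02564, 0.05128, 0.02564, 0.05128, giving 1−D = 0.62459 (working shown to 5 dp, full precision carried).
Station 2: N=147, proportions 0.2449, 0.03401, 0.09524, 0.02041, 0.14966, 0.40136, 0.05442, giving 1−D = 0.74293.
Difference = |0.62459 − 0.74293| = 0.11834, i.e. 0.118 to 3 decimal places.

0.118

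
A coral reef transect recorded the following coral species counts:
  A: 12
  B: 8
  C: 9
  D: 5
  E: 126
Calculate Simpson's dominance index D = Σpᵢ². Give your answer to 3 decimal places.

0.632

Total N = 12+8+9+5+126 = 160, so the proportions are 0.075, 0.05, 0.05625, 0.03125, 0.7875 (working shown to 5 dp, full precision carried).
D = 0.075² + 0.05² + 0.05625² + 0.03125² + 0.7875² = 0.00562 + 0.00250 + 0.00316 + 0.00098 + 0.62016 = 0.63242.
To 3 decimal places, D = 0.632.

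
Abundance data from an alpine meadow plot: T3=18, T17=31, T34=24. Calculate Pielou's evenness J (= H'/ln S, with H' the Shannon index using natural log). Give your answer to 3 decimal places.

Total N = 18+31+24 = 73, so the proportions are 0.24658, 0.42466, 0.32877 (working shown to 5 dp, full precision carried).
H' = −Σ pᵢ ln pᵢ = −((-0.34523) + (-0.36371) + (-0.36572)) = 1.07466.
With S = 3 species, ln S = 1.09861, so J = 1.07466/1.09861 = 0.97819, i.e. 0.978 to 3 decimal places.

0.978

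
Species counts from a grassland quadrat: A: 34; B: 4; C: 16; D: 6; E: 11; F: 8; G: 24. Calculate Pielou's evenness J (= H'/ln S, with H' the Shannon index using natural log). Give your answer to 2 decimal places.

Total N = 34+4+16+6+11+8+24 = 103, so the proportions are 0.3301, 0.0388, 0.1553, 0.0583, 0.1068, 0.0777, 0.233 (working shown to 4 dp, full precision carried).
H' = −Σ pᵢ ln pᵢ = −((-0.3659) + (-0.1262) + (-0.2893) + (-0.1656) + (-0.2389) + (-0.1985) + (-0.3394)) = 1.7237.
With S = 7 species, ln S = 1.9459, so J = 1.7237/1.9459 = 0.8858, i.e. 0.89 to 2 decimal places.

0.89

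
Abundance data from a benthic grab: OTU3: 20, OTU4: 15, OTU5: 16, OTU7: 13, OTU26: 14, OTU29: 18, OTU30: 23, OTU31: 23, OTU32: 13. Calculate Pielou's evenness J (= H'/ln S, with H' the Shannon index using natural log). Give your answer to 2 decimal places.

Total N = 20+15+16+13+14+18+23+23+13 = 155, so the proportions are 0.129, 0.0968, 0.1032, 0.0839, 0.0903, 0.1161, 0.1484, 0.1484, 0.0839 (working shown to 4 dp, full precision carried).
H' = −Σ pᵢ ln pᵢ = −((-0.2642) + (-0.2260) + (-0.2344) + (-0.2079) + (-0.2172) + (-0.2500) + (-0.2831) + (-0.2831) + (-0.2079)) = 2.1738.
With S = 9 species, ln S = 2.1972, so J = 2.1738/2.1972 = 0.9893, i.e. 0.99 to 2 decimal places.

0.99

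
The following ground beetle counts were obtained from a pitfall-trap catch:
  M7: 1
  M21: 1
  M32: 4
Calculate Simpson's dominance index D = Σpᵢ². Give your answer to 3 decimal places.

Total N = 1+1+4 = 6, so the proportions are 0.16667, 0.16667, 0.66667 (working shown to 5 dp, full precision carried).
D = 0.16667² + 0.16667² + 0.66667² = 0.02778 + 0.02778 + 0.44444 = 0.50000.
To 3 decimal places, D = 0.500.

0.500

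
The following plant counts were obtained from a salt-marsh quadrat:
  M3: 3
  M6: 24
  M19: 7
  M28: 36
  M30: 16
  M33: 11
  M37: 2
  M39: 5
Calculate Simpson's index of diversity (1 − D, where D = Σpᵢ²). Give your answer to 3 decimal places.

Total N = 3+24+7+36+16+11+2+5 = 104, so the proportions are 0.02885, 0.23077, 0.06731, 0.34615, 0.15385, 0.10577, 0.01923, 0.04808 (working shown to 5 dp, full precision carried).
D = 0.02885² + 0.23077² + 0.06731² + 0.34615² + 0.15385² + 0.10577² + 0.01923² + 0.04808² = 0.00083 + 0.05325 + 0.00453 + 0.11982 + 0.02367 + 0.01119 + 0.00037 + 0.00231 = 0.21598.
So 1 − D = 0.78402, i.e. 0.784 to 3 decimal places.

0.784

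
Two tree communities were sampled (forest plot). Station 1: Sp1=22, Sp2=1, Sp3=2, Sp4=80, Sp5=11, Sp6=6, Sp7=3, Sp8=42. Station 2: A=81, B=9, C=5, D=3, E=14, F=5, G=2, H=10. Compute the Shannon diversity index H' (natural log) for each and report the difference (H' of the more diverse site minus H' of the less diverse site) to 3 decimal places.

0.100

Station 1: N=167, proportions 0.13174, 0.00599, 0.01198, 0.47904, 0.06587, 0.03593, 0.01796, 0.2515, giving H' = 1.42125 (working shown to 5 dp, full precision carried).
Station 2: N=129, proportions 0.62791, 0.06977, 0.03876, 0.02326, 0.10853, 0.03876, 0.0155, 0.07752, giving H' = 1.32125.
Difference = |1.42125 − 1.32125| = 0.10000, i.e. 0.100 to 3 decimal places.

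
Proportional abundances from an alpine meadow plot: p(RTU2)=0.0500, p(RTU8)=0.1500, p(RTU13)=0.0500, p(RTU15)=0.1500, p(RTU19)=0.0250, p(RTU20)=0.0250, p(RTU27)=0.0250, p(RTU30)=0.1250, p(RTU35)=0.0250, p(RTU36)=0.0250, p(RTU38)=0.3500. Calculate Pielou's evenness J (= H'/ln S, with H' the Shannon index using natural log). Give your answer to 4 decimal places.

H' = −Σ pᵢ ln pᵢ = −((-0.149787) + (-0.284568) + (-0.149787) + (-0.284568) + (-0.092222) + (-0.092222) + (-0.092222) + (-0.259930) + (-0.092222) + (-0.092222) + (-0.367438)) = 1.957187 (working shown to 6 dp, full precision carried).
With S = 11 species, ln S = 2.397895, so J = 1.957187/2.397895 = 0.816210, i.e. 0.8162 to 4 decimal places.

0.8162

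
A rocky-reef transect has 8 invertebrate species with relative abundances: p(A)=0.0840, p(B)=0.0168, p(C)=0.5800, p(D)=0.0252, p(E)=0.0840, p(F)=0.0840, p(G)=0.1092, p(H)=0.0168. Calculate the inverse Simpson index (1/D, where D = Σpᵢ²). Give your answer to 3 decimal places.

2.698

D = 0.084² + 0.0168² + 0.58² + 0.0252² + 0.084² + 0.084² + 0.1092² + 0.0168² = 0.007056 + 0.000282 + 0.336400 + 0.000635 + 0.007056 + 0.007056 + 0.011925 + 0.000282 = 0.370692 (working shown to 6 dp, full precision carried).
So 1/D = 2.69766, i.e. 2.698 to 3 decimal places.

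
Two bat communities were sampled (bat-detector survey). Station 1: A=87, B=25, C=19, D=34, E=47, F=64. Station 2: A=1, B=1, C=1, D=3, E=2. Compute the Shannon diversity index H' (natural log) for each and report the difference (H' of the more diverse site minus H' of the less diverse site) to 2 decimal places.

0.17

Station 1: N=276, proportions 0.3152, 0.0906, 0.0688, 0.1232, 0.1703, 0.2319, giving H' = 1.6640 (working shown to 4 dp, full precision carried).
Station 2: N=8, proportions 0.125, 0.125, 0.125, 0.375, 0.25, giving H' = 1.4942.
Difference = |1.6640 − 1.4942| = 0.1698, i.e. 0.17 to 2 decimal places.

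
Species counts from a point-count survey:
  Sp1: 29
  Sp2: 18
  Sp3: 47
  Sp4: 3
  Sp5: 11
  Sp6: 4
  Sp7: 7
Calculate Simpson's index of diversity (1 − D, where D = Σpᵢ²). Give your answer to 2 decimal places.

0.75

Total N = 29+18+47+3+11+4+7 = 119, so the proportions are 0.2437, 0.1513, 0.395, 0.0252, 0.0924, 0.0336, 0.0588 (working shown to 4 dp, full precision carried).
D = 0.2437² + 0.1513² + 0.395² + 0.0252² + 0.0924² + 0.0336² + 0.0588² = 0.0594 + 0.0229 + 0.1560 + 0.0006 + 0.0085 + 0.0011 + 0.0035 = 0.2520.
So 1 − D = 0.7480, i.e. 0.75 to 2 decimal places.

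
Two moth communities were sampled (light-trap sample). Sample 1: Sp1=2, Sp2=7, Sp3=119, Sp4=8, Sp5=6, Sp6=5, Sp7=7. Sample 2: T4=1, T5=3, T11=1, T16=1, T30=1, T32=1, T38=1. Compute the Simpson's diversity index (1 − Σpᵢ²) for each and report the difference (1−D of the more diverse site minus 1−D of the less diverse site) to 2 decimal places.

0.42

Sample 1: N=154, proportions 0.013, 0.0455, 0.7727, 0.0519, 0.039, 0.0325, 0.0455, giving 1−D = 0.3933 (working shown to 4 dp, full precision carried).
Sample 2: N=9, proportions 0.1111, 0.3333, 0.1111, 0.1111, 0.1111, 0.1111, 0.1111, giving 1−D = 0.8148.
Difference = |0.3933 − 0.8148| = 0.4215, i.e. 0.42 to 2 decimal places.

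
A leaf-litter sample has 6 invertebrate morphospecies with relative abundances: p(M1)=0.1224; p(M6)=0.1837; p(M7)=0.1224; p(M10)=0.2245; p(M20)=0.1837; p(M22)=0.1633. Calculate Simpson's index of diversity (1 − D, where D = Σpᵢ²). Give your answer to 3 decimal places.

0.825

D = 0.1224² + 0.1837² + 0.1224² + 0.2245² + 0.1837² + 0.1633² = 0.01498 + 0.03375 + 0.01498 + 0.05040 + 0.03375 + 0.02667 = 0.17452 (working shown to 5 dp, full precision carried).
So 1 − D = 0.82548, i.e. 0.825 to 3 decimal places.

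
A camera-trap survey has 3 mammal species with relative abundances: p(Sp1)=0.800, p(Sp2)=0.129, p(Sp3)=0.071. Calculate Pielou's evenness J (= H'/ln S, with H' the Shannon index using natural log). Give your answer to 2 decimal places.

0.57

H' = −Σ pᵢ ln pᵢ = −((-0.1785) + (-0.2642) + (-0.1878)) = 0.6305 (working shown to 4 dp, full precision carried).
With S = 3 species, ln S = 1.0986, so J = 0.6305/1.0986 = 0.5739, i.e. 0.57 to 2 decimal places.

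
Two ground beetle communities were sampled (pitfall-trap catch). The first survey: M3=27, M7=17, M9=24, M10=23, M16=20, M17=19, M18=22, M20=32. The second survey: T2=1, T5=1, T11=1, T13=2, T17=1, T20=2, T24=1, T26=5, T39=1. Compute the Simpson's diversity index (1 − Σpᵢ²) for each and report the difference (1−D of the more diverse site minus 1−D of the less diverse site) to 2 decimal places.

0.04

The first survey: N=184, proportions 0.1467, 0.0924, 0.1304, 0.125, 0.1087, 0.1033, 0.1196, 0.1739, giving 1−D = 0.8703 (working shown to 4 dp, full precision carried).
The second survey: N=15, proportions 0.0667, 0.0667, 0.0667, 0.1333, 0.0667, 0.1333, 0.0667, 0.3333, 0.0667, giving 1−D = 0.8267.
Difference = |0.8703 − 0.8267| = 0.0436, i.e. 0.04 to 2 decimal places.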